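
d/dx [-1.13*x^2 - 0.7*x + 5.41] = -2.26*x - 0.7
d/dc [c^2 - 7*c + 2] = 2*c - 7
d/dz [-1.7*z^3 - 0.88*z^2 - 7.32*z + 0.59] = -5.1*z^2 - 1.76*z - 7.32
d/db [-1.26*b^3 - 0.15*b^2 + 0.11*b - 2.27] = -3.78*b^2 - 0.3*b + 0.11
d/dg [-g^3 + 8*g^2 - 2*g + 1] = -3*g^2 + 16*g - 2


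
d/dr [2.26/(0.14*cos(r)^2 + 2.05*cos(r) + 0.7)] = (0.6328*cos(r) + 4.633)*sin(r)/(0.14*cos(r)^2 + 2.05*cos(r) + 0.7)^2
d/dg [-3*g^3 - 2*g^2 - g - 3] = -9*g^2 - 4*g - 1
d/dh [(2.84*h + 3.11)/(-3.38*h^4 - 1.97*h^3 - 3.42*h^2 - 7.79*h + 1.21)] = (28.7976*h^4 + 53.2368*h^3 + 28.0929*h^2 + 21.2724*h + 27.6633)/(11.4244*h^8 + 13.3172*h^7 + 27.0001*h^6 + 66.1352*h^5 + 34.2094*h^4 + 48.5162*h^3 + 52.4077*h^2 - 18.8518*h + 1.4641)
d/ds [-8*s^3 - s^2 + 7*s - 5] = -24*s^2 - 2*s + 7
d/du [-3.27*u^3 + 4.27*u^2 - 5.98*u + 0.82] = -9.81*u^2 + 8.54*u - 5.98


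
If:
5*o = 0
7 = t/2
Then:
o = 0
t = 14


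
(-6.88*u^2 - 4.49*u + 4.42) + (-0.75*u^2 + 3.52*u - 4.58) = -7.63*u^2 - 0.97*u - 0.16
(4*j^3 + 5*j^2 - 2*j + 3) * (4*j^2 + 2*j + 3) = 16*j^5 + 28*j^4 + 14*j^3 + 23*j^2 + 9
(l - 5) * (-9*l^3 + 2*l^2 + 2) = -9*l^4 + 47*l^3 - 10*l^2 + 2*l - 10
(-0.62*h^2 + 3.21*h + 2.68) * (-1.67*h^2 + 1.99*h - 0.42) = 1.0354*h^4 - 6.5945*h^3 + 2.1727*h^2 + 3.985*h - 1.1256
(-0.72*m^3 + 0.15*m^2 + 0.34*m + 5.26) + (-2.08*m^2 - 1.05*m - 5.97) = -0.72*m^3 - 1.93*m^2 - 0.71*m - 0.71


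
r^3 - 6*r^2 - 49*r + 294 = (r - 7)*(r - 6)*(r + 7)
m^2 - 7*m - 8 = (m - 8)*(m + 1)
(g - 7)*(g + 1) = g^2 - 6*g - 7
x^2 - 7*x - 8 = (x - 8)*(x + 1)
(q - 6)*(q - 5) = q^2 - 11*q + 30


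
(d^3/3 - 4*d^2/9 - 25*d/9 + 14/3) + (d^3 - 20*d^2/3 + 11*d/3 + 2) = 4*d^3/3 - 64*d^2/9 + 8*d/9 + 20/3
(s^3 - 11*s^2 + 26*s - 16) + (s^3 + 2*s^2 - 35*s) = 2*s^3 - 9*s^2 - 9*s - 16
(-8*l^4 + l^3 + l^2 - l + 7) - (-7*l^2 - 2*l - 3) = -8*l^4 + l^3 + 8*l^2 + l + 10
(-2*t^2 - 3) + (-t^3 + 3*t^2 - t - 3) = -t^3 + t^2 - t - 6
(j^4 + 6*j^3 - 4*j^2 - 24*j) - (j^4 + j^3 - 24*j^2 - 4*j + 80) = 5*j^3 + 20*j^2 - 20*j - 80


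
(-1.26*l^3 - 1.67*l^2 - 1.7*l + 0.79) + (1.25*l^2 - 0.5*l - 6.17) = -1.26*l^3 - 0.42*l^2 - 2.2*l - 5.38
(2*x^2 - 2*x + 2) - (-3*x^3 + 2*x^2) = 3*x^3 - 2*x + 2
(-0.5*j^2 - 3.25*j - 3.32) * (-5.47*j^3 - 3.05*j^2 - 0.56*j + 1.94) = 2.735*j^5 + 19.3025*j^4 + 28.3529*j^3 + 10.976*j^2 - 4.4458*j - 6.4408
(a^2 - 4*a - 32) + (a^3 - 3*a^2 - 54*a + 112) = a^3 - 2*a^2 - 58*a + 80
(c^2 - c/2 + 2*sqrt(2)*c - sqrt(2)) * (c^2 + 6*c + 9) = c^4 + 2*sqrt(2)*c^3 + 11*c^3/2 + 6*c^2 + 11*sqrt(2)*c^2 - 9*c/2 + 12*sqrt(2)*c - 9*sqrt(2)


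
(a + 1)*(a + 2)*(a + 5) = a^3 + 8*a^2 + 17*a + 10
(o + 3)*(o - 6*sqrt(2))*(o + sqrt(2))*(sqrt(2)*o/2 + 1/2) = sqrt(2)*o^4/2 - 9*o^3/2 + 3*sqrt(2)*o^3/2 - 27*o^2/2 - 17*sqrt(2)*o^2/2 - 51*sqrt(2)*o/2 - 6*o - 18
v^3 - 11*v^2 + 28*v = v*(v - 7)*(v - 4)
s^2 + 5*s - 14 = (s - 2)*(s + 7)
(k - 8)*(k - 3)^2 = k^3 - 14*k^2 + 57*k - 72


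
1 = 1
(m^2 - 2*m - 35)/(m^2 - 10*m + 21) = (m + 5)/(m - 3)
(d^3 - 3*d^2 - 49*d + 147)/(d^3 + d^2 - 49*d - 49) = (d - 3)/(d + 1)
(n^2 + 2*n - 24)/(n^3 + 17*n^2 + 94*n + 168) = (n - 4)/(n^2 + 11*n + 28)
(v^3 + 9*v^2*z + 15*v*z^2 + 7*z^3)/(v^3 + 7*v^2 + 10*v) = (v^3 + 9*v^2*z + 15*v*z^2 + 7*z^3)/(v*(v^2 + 7*v + 10))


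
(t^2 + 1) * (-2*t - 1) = -2*t^3 - t^2 - 2*t - 1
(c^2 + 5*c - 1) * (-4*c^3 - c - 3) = -4*c^5 - 20*c^4 + 3*c^3 - 8*c^2 - 14*c + 3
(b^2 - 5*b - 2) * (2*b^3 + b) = 2*b^5 - 10*b^4 - 3*b^3 - 5*b^2 - 2*b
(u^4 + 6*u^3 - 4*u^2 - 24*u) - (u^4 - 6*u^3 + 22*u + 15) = 12*u^3 - 4*u^2 - 46*u - 15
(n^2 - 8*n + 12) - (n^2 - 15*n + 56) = 7*n - 44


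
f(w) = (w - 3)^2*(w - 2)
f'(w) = (w - 3)^2 + (w - 2)*(2*w - 6) = (w - 3)*(3*w - 7)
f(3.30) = 0.12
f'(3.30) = 0.87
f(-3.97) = -290.03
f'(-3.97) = 131.80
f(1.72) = -0.46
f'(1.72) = 2.36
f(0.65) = -7.46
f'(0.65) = 11.87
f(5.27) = 16.85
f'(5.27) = 20.00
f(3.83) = 1.26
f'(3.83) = 3.73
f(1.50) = -1.12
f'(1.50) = 3.75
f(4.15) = 2.84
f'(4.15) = 6.27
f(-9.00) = -1584.00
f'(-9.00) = 408.00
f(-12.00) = -3150.00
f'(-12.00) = 645.00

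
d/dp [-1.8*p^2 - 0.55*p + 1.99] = -3.6*p - 0.55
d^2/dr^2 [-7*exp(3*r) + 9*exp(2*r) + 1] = (36 - 63*exp(r))*exp(2*r)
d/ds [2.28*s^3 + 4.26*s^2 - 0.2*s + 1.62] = 6.84*s^2 + 8.52*s - 0.2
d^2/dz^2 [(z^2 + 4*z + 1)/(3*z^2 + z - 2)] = 2*(33*z^3 + 45*z^2 + 81*z + 19)/(27*z^6 + 27*z^5 - 45*z^4 - 35*z^3 + 30*z^2 + 12*z - 8)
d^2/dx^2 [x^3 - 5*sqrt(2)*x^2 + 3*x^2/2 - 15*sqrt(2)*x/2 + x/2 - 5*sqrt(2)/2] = 6*x - 10*sqrt(2) + 3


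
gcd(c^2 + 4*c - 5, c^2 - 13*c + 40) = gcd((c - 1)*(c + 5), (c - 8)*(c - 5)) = 1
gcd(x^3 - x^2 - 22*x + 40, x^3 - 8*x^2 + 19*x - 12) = x - 4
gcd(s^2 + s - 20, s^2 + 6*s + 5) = s + 5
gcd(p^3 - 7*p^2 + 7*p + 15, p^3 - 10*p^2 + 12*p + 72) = 1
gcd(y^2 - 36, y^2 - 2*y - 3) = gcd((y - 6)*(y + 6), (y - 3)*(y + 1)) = 1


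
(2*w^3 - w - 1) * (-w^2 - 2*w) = -2*w^5 - 4*w^4 + w^3 + 3*w^2 + 2*w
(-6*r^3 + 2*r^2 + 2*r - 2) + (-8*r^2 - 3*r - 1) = -6*r^3 - 6*r^2 - r - 3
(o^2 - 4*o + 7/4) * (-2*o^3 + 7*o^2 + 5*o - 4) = -2*o^5 + 15*o^4 - 53*o^3/2 - 47*o^2/4 + 99*o/4 - 7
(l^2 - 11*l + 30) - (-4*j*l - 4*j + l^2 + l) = 4*j*l + 4*j - 12*l + 30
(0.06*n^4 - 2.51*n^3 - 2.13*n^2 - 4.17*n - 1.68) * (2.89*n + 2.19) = 0.1734*n^5 - 7.1225*n^4 - 11.6526*n^3 - 16.716*n^2 - 13.9875*n - 3.6792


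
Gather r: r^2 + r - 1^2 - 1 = r^2 + r - 2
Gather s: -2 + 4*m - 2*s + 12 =4*m - 2*s + 10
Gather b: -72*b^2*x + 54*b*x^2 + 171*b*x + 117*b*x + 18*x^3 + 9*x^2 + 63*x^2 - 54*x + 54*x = -72*b^2*x + b*(54*x^2 + 288*x) + 18*x^3 + 72*x^2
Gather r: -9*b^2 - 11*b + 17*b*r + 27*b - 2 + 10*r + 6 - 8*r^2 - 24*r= -9*b^2 + 16*b - 8*r^2 + r*(17*b - 14) + 4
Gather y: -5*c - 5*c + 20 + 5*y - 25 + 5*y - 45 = -10*c + 10*y - 50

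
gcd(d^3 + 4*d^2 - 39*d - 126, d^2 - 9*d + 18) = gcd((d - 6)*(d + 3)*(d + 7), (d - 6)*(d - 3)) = d - 6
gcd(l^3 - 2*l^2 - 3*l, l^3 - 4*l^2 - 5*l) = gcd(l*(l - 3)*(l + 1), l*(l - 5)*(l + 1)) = l^2 + l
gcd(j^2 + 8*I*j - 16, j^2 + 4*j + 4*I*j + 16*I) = j + 4*I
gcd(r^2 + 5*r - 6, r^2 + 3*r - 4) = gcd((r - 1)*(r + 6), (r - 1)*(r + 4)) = r - 1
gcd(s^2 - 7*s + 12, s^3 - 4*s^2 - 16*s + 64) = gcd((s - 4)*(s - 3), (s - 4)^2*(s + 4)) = s - 4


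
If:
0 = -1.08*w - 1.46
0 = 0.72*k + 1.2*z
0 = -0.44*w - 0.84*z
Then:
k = -1.18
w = -1.35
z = 0.71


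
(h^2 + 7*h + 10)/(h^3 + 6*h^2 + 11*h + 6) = (h + 5)/(h^2 + 4*h + 3)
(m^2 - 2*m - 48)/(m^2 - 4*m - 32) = (m + 6)/(m + 4)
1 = 1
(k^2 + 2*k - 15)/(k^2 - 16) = (k^2 + 2*k - 15)/(k^2 - 16)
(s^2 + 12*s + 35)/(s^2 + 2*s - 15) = (s + 7)/(s - 3)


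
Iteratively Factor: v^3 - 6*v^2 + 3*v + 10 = (v - 2)*(v^2 - 4*v - 5) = (v - 5)*(v - 2)*(v + 1)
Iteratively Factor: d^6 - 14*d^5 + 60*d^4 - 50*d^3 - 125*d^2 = (d - 5)*(d^5 - 9*d^4 + 15*d^3 + 25*d^2) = d*(d - 5)*(d^4 - 9*d^3 + 15*d^2 + 25*d) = d*(d - 5)^2*(d^3 - 4*d^2 - 5*d) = d*(d - 5)^2*(d + 1)*(d^2 - 5*d) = d*(d - 5)^3*(d + 1)*(d)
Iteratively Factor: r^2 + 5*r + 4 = (r + 1)*(r + 4)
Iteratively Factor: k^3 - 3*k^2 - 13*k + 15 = (k - 1)*(k^2 - 2*k - 15) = (k - 1)*(k + 3)*(k - 5)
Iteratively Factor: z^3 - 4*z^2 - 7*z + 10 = (z - 5)*(z^2 + z - 2) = (z - 5)*(z + 2)*(z - 1)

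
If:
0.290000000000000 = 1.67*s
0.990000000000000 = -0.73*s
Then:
No Solution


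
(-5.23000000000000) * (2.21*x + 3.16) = -11.5583*x - 16.5268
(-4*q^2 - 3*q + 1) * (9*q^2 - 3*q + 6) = -36*q^4 - 15*q^3 - 6*q^2 - 21*q + 6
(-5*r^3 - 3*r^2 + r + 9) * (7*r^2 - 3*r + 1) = -35*r^5 - 6*r^4 + 11*r^3 + 57*r^2 - 26*r + 9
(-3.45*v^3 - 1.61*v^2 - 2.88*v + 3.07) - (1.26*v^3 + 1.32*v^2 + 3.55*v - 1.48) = -4.71*v^3 - 2.93*v^2 - 6.43*v + 4.55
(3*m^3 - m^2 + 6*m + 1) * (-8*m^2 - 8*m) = -24*m^5 - 16*m^4 - 40*m^3 - 56*m^2 - 8*m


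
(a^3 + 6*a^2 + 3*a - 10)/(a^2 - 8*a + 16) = (a^3 + 6*a^2 + 3*a - 10)/(a^2 - 8*a + 16)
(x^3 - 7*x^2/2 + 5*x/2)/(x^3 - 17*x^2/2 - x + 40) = x*(x - 1)/(x^2 - 6*x - 16)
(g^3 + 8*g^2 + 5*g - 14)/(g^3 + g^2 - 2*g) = (g + 7)/g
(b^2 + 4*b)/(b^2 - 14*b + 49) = b*(b + 4)/(b^2 - 14*b + 49)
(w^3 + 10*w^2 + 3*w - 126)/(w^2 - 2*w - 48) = (w^2 + 4*w - 21)/(w - 8)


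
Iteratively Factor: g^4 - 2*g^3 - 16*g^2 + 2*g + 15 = (g + 3)*(g^3 - 5*g^2 - g + 5) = (g + 1)*(g + 3)*(g^2 - 6*g + 5) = (g - 5)*(g + 1)*(g + 3)*(g - 1)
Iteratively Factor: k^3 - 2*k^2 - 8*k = (k - 4)*(k^2 + 2*k) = k*(k - 4)*(k + 2)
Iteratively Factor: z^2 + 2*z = (z + 2)*(z)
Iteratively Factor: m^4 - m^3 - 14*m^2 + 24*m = (m - 3)*(m^3 + 2*m^2 - 8*m) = (m - 3)*(m + 4)*(m^2 - 2*m) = m*(m - 3)*(m + 4)*(m - 2)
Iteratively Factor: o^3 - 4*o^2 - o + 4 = (o + 1)*(o^2 - 5*o + 4) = (o - 4)*(o + 1)*(o - 1)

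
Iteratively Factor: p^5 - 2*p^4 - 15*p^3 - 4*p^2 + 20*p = (p - 1)*(p^4 - p^3 - 16*p^2 - 20*p) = (p - 1)*(p + 2)*(p^3 - 3*p^2 - 10*p) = (p - 5)*(p - 1)*(p + 2)*(p^2 + 2*p) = p*(p - 5)*(p - 1)*(p + 2)*(p + 2)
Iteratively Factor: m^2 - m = (m - 1)*(m)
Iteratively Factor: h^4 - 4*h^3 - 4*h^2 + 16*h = (h)*(h^3 - 4*h^2 - 4*h + 16) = h*(h - 2)*(h^2 - 2*h - 8) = h*(h - 2)*(h + 2)*(h - 4)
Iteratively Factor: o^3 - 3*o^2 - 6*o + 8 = (o - 1)*(o^2 - 2*o - 8) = (o - 1)*(o + 2)*(o - 4)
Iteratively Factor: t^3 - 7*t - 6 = (t - 3)*(t^2 + 3*t + 2) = (t - 3)*(t + 1)*(t + 2)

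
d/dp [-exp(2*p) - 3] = -2*exp(2*p)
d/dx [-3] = 0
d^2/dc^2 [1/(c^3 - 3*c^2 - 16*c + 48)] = 2*(3*(1 - c)*(c^3 - 3*c^2 - 16*c + 48) + (-3*c^2 + 6*c + 16)^2)/(c^3 - 3*c^2 - 16*c + 48)^3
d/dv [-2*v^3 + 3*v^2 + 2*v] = -6*v^2 + 6*v + 2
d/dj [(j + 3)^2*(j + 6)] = 3*(j + 3)*(j + 5)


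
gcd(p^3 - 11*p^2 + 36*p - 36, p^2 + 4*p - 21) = p - 3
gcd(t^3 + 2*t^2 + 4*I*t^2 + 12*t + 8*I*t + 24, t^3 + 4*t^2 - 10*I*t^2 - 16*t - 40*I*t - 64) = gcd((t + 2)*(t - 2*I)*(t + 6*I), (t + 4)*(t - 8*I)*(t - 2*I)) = t - 2*I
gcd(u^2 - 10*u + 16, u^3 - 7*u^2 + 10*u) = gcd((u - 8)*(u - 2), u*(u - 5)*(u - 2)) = u - 2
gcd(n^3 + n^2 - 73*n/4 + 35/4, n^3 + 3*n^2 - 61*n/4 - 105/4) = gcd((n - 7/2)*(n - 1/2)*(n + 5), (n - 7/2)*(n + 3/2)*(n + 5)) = n^2 + 3*n/2 - 35/2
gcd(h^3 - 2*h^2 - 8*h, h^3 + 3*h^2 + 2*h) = h^2 + 2*h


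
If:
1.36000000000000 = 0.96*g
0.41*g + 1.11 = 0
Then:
No Solution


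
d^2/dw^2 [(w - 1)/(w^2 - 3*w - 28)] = 2*((4 - 3*w)*(-w^2 + 3*w + 28) - (w - 1)*(2*w - 3)^2)/(-w^2 + 3*w + 28)^3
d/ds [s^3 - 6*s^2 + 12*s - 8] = 3*s^2 - 12*s + 12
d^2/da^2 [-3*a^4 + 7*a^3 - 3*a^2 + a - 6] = -36*a^2 + 42*a - 6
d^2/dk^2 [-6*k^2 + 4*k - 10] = -12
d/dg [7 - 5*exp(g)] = -5*exp(g)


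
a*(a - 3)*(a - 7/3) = a^3 - 16*a^2/3 + 7*a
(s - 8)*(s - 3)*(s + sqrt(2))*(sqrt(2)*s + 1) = sqrt(2)*s^4 - 11*sqrt(2)*s^3 + 3*s^3 - 33*s^2 + 25*sqrt(2)*s^2 - 11*sqrt(2)*s + 72*s + 24*sqrt(2)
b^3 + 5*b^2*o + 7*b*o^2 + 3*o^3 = (b + o)^2*(b + 3*o)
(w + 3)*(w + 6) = w^2 + 9*w + 18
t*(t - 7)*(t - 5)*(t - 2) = t^4 - 14*t^3 + 59*t^2 - 70*t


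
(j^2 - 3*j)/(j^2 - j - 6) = j/(j + 2)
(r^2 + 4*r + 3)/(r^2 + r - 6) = (r + 1)/(r - 2)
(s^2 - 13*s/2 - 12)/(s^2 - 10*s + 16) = (s + 3/2)/(s - 2)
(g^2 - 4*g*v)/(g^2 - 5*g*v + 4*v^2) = g/(g - v)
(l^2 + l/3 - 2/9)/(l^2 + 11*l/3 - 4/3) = (l + 2/3)/(l + 4)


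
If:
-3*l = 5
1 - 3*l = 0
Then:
No Solution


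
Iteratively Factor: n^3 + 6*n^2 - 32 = (n + 4)*(n^2 + 2*n - 8) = (n - 2)*(n + 4)*(n + 4)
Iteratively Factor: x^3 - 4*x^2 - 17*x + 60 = (x - 3)*(x^2 - x - 20) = (x - 5)*(x - 3)*(x + 4)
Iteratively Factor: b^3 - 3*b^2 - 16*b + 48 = (b + 4)*(b^2 - 7*b + 12) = (b - 3)*(b + 4)*(b - 4)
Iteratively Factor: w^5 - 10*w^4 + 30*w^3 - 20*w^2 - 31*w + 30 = (w - 2)*(w^4 - 8*w^3 + 14*w^2 + 8*w - 15) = (w - 2)*(w + 1)*(w^3 - 9*w^2 + 23*w - 15) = (w - 3)*(w - 2)*(w + 1)*(w^2 - 6*w + 5) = (w - 3)*(w - 2)*(w - 1)*(w + 1)*(w - 5)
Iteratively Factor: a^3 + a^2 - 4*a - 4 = (a + 1)*(a^2 - 4) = (a - 2)*(a + 1)*(a + 2)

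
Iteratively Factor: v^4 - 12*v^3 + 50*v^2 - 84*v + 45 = (v - 3)*(v^3 - 9*v^2 + 23*v - 15) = (v - 3)^2*(v^2 - 6*v + 5) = (v - 3)^2*(v - 1)*(v - 5)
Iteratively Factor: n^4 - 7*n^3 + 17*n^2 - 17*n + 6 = (n - 1)*(n^3 - 6*n^2 + 11*n - 6) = (n - 2)*(n - 1)*(n^2 - 4*n + 3) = (n - 2)*(n - 1)^2*(n - 3)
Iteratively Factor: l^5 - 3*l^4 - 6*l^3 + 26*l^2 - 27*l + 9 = (l - 1)*(l^4 - 2*l^3 - 8*l^2 + 18*l - 9) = (l - 1)*(l + 3)*(l^3 - 5*l^2 + 7*l - 3) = (l - 1)^2*(l + 3)*(l^2 - 4*l + 3) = (l - 3)*(l - 1)^2*(l + 3)*(l - 1)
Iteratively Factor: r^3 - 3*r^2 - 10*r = (r + 2)*(r^2 - 5*r) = (r - 5)*(r + 2)*(r)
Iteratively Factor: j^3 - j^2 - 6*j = (j + 2)*(j^2 - 3*j) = (j - 3)*(j + 2)*(j)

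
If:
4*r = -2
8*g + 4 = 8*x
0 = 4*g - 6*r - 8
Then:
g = 5/4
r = -1/2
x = 7/4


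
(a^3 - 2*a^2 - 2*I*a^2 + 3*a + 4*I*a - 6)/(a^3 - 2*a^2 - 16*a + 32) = (a^2 - 2*I*a + 3)/(a^2 - 16)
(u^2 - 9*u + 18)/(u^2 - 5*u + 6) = (u - 6)/(u - 2)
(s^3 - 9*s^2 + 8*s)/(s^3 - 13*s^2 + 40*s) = (s - 1)/(s - 5)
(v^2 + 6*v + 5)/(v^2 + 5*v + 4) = (v + 5)/(v + 4)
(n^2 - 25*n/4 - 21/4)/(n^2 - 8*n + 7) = (n + 3/4)/(n - 1)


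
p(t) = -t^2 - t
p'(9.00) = -19.00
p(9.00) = -90.00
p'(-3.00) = 5.00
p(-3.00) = -6.00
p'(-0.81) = 0.62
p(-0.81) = 0.15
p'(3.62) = -8.24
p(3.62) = -16.72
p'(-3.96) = 6.92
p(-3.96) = -11.72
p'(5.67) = -12.34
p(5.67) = -37.82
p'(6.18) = -13.36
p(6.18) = -44.37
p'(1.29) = -3.58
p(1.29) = -2.95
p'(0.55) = -2.10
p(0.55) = -0.85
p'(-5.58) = 10.16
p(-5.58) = -25.56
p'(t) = -2*t - 1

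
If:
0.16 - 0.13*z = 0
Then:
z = 1.23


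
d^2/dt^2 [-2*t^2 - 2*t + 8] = -4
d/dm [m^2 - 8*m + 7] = 2*m - 8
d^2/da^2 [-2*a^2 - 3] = -4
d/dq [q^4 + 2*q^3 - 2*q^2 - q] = 4*q^3 + 6*q^2 - 4*q - 1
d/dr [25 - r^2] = -2*r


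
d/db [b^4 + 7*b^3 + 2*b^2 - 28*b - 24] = 4*b^3 + 21*b^2 + 4*b - 28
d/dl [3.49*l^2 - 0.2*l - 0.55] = 6.98*l - 0.2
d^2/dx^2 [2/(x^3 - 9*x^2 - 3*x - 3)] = 12*((3 - x)*(-x^3 + 9*x^2 + 3*x + 3) - 3*(-x^2 + 6*x + 1)^2)/(-x^3 + 9*x^2 + 3*x + 3)^3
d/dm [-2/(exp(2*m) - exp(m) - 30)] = (4*exp(m) - 2)*exp(m)/(-exp(2*m) + exp(m) + 30)^2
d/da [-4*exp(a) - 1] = -4*exp(a)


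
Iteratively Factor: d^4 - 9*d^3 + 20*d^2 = (d - 4)*(d^3 - 5*d^2) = d*(d - 4)*(d^2 - 5*d) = d*(d - 5)*(d - 4)*(d)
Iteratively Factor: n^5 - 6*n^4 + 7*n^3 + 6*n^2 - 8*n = (n + 1)*(n^4 - 7*n^3 + 14*n^2 - 8*n) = n*(n + 1)*(n^3 - 7*n^2 + 14*n - 8) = n*(n - 1)*(n + 1)*(n^2 - 6*n + 8) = n*(n - 2)*(n - 1)*(n + 1)*(n - 4)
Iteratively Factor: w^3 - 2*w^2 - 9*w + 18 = (w - 2)*(w^2 - 9) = (w - 2)*(w + 3)*(w - 3)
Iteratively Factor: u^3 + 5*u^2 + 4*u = (u)*(u^2 + 5*u + 4) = u*(u + 1)*(u + 4)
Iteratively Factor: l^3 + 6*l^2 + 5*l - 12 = (l + 3)*(l^2 + 3*l - 4) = (l + 3)*(l + 4)*(l - 1)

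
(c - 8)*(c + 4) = c^2 - 4*c - 32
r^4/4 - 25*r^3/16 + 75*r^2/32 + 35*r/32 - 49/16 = (r/4 + 1/4)*(r - 7/2)*(r - 2)*(r - 7/4)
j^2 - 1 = (j - 1)*(j + 1)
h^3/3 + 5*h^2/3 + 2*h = h*(h/3 + 1)*(h + 2)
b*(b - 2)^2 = b^3 - 4*b^2 + 4*b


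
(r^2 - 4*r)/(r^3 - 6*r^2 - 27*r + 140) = r/(r^2 - 2*r - 35)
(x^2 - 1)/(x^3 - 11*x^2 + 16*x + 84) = (x^2 - 1)/(x^3 - 11*x^2 + 16*x + 84)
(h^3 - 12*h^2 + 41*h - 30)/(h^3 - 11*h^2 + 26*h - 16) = (h^2 - 11*h + 30)/(h^2 - 10*h + 16)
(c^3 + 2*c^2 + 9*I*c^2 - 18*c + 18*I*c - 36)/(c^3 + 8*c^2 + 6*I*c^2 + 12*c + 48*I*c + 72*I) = (c + 3*I)/(c + 6)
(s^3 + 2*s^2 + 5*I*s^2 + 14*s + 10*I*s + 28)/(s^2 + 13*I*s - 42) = (s^2 + 2*s*(1 - I) - 4*I)/(s + 6*I)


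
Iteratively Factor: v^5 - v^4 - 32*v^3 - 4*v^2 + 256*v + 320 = (v - 4)*(v^4 + 3*v^3 - 20*v^2 - 84*v - 80) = (v - 5)*(v - 4)*(v^3 + 8*v^2 + 20*v + 16) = (v - 5)*(v - 4)*(v + 2)*(v^2 + 6*v + 8) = (v - 5)*(v - 4)*(v + 2)^2*(v + 4)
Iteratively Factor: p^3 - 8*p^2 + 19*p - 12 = (p - 3)*(p^2 - 5*p + 4) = (p - 4)*(p - 3)*(p - 1)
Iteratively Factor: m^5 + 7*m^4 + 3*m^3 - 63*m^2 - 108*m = (m - 3)*(m^4 + 10*m^3 + 33*m^2 + 36*m) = (m - 3)*(m + 3)*(m^3 + 7*m^2 + 12*m) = (m - 3)*(m + 3)^2*(m^2 + 4*m) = m*(m - 3)*(m + 3)^2*(m + 4)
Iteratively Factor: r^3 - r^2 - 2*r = (r)*(r^2 - r - 2) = r*(r - 2)*(r + 1)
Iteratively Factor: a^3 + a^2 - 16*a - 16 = (a + 1)*(a^2 - 16) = (a + 1)*(a + 4)*(a - 4)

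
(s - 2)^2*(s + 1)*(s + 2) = s^4 - s^3 - 6*s^2 + 4*s + 8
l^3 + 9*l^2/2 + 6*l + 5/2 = (l + 1)^2*(l + 5/2)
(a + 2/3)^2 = a^2 + 4*a/3 + 4/9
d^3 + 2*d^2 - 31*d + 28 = (d - 4)*(d - 1)*(d + 7)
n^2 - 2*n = n*(n - 2)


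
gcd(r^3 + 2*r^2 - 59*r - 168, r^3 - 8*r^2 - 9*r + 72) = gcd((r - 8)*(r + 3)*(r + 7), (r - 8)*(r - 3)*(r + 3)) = r^2 - 5*r - 24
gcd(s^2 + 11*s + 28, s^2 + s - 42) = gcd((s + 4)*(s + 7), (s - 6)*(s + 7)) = s + 7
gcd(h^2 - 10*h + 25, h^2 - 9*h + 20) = h - 5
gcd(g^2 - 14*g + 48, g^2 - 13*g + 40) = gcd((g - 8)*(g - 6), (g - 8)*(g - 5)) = g - 8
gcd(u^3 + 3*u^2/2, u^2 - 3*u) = u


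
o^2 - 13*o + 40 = (o - 8)*(o - 5)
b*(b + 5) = b^2 + 5*b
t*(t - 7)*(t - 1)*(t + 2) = t^4 - 6*t^3 - 9*t^2 + 14*t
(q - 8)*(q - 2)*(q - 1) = q^3 - 11*q^2 + 26*q - 16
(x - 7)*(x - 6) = x^2 - 13*x + 42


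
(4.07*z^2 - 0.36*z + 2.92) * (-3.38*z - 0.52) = -13.7566*z^3 - 0.8996*z^2 - 9.6824*z - 1.5184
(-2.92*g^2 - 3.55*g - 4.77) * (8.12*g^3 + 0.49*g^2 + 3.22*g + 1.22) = -23.7104*g^5 - 30.2568*g^4 - 49.8743*g^3 - 17.3307*g^2 - 19.6904*g - 5.8194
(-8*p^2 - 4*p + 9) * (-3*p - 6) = 24*p^3 + 60*p^2 - 3*p - 54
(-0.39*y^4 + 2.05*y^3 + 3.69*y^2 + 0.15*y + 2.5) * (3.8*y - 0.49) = -1.482*y^5 + 7.9811*y^4 + 13.0175*y^3 - 1.2381*y^2 + 9.4265*y - 1.225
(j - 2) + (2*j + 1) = 3*j - 1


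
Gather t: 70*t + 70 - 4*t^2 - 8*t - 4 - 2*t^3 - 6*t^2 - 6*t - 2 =-2*t^3 - 10*t^2 + 56*t + 64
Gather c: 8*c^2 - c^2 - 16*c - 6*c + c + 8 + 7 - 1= 7*c^2 - 21*c + 14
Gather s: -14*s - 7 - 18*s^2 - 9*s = -18*s^2 - 23*s - 7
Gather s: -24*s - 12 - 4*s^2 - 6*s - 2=-4*s^2 - 30*s - 14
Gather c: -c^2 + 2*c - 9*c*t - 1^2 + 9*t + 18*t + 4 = -c^2 + c*(2 - 9*t) + 27*t + 3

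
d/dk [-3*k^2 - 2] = -6*k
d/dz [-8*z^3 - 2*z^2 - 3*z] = -24*z^2 - 4*z - 3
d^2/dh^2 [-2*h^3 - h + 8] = -12*h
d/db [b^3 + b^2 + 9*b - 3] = 3*b^2 + 2*b + 9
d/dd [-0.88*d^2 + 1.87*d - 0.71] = 1.87 - 1.76*d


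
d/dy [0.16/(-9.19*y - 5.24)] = 1.4704/(9.19*y + 5.24)^2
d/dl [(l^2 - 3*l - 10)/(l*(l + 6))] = (9*l^2 + 20*l + 60)/(l^2*(l^2 + 12*l + 36))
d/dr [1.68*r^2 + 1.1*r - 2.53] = 3.36*r + 1.1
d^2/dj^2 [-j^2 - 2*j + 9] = -2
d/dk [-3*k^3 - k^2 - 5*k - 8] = -9*k^2 - 2*k - 5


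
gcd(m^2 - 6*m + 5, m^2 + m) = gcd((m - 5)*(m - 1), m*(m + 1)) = 1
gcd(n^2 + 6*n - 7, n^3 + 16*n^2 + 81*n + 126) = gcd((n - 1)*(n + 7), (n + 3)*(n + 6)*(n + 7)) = n + 7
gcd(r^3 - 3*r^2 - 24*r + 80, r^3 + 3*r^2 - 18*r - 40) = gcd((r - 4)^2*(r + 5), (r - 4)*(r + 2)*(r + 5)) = r^2 + r - 20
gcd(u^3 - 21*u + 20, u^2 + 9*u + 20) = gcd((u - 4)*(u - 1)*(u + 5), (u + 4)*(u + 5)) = u + 5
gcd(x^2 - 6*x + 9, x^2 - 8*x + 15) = x - 3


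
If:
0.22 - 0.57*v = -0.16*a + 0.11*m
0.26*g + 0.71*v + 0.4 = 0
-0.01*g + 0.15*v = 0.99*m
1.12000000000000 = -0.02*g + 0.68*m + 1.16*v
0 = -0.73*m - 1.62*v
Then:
No Solution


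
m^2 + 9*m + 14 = (m + 2)*(m + 7)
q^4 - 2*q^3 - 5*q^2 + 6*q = q*(q - 3)*(q - 1)*(q + 2)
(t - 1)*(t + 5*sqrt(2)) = t^2 - t + 5*sqrt(2)*t - 5*sqrt(2)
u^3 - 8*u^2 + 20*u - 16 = (u - 4)*(u - 2)^2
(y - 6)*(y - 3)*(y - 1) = y^3 - 10*y^2 + 27*y - 18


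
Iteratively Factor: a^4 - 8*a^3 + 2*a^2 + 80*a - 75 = (a - 5)*(a^3 - 3*a^2 - 13*a + 15) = (a - 5)*(a - 1)*(a^2 - 2*a - 15) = (a - 5)^2*(a - 1)*(a + 3)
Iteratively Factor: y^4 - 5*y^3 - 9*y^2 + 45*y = (y + 3)*(y^3 - 8*y^2 + 15*y) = y*(y + 3)*(y^2 - 8*y + 15) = y*(y - 3)*(y + 3)*(y - 5)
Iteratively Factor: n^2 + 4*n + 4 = (n + 2)*(n + 2)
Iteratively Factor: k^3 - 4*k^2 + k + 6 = (k - 3)*(k^2 - k - 2) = (k - 3)*(k - 2)*(k + 1)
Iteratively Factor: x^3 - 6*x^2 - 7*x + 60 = (x - 4)*(x^2 - 2*x - 15) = (x - 5)*(x - 4)*(x + 3)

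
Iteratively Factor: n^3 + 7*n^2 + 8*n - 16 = (n - 1)*(n^2 + 8*n + 16) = (n - 1)*(n + 4)*(n + 4)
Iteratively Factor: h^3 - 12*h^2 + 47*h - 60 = (h - 3)*(h^2 - 9*h + 20) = (h - 5)*(h - 3)*(h - 4)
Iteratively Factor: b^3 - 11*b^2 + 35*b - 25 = (b - 5)*(b^2 - 6*b + 5) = (b - 5)^2*(b - 1)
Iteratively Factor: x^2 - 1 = (x + 1)*(x - 1)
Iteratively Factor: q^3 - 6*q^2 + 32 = (q - 4)*(q^2 - 2*q - 8) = (q - 4)*(q + 2)*(q - 4)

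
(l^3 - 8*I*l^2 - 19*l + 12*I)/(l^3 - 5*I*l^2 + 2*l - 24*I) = (l - I)/(l + 2*I)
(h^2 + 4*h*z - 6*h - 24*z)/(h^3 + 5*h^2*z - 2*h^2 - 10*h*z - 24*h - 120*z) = (h + 4*z)/(h^2 + 5*h*z + 4*h + 20*z)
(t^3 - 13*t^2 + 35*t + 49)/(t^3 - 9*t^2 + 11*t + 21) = (t - 7)/(t - 3)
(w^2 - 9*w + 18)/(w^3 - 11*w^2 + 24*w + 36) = (w - 3)/(w^2 - 5*w - 6)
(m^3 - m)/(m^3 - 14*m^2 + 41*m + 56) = m*(m - 1)/(m^2 - 15*m + 56)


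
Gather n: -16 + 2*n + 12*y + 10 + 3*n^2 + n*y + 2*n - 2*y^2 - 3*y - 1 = 3*n^2 + n*(y + 4) - 2*y^2 + 9*y - 7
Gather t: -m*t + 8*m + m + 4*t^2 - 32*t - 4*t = 9*m + 4*t^2 + t*(-m - 36)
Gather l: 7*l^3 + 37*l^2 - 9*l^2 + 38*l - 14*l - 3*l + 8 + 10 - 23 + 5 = 7*l^3 + 28*l^2 + 21*l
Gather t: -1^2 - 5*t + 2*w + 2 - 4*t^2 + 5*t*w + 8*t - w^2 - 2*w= -4*t^2 + t*(5*w + 3) - w^2 + 1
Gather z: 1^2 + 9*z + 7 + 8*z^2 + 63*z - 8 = 8*z^2 + 72*z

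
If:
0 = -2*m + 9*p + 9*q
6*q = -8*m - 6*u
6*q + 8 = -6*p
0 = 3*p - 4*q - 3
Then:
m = -6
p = -1/3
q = -1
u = 9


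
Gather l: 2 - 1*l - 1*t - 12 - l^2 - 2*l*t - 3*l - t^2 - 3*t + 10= -l^2 + l*(-2*t - 4) - t^2 - 4*t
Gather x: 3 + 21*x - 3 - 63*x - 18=-42*x - 18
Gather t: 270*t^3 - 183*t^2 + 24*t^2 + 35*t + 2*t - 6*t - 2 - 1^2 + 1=270*t^3 - 159*t^2 + 31*t - 2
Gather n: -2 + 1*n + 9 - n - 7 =0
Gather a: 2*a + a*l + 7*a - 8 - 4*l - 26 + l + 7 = a*(l + 9) - 3*l - 27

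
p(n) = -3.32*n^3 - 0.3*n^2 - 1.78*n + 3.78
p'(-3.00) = -89.62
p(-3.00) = 96.06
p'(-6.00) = -356.74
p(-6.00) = 720.78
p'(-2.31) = -53.54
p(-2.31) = 47.21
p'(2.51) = -66.03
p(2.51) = -55.08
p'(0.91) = -10.57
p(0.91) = -0.59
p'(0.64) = -6.24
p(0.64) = 1.65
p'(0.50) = -4.57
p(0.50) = 2.40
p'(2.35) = -58.19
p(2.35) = -45.15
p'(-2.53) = -64.01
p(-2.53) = 60.13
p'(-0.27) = -2.34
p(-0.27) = 4.30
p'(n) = -9.96*n^2 - 0.6*n - 1.78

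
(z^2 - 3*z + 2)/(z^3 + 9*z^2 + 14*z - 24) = (z - 2)/(z^2 + 10*z + 24)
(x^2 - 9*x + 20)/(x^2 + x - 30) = (x - 4)/(x + 6)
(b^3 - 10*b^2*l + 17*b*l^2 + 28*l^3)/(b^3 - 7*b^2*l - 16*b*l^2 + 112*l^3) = (b + l)/(b + 4*l)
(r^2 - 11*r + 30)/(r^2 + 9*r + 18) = (r^2 - 11*r + 30)/(r^2 + 9*r + 18)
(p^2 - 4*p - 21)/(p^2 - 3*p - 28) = (p + 3)/(p + 4)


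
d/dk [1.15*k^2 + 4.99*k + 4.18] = 2.3*k + 4.99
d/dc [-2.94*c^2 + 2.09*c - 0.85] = 2.09 - 5.88*c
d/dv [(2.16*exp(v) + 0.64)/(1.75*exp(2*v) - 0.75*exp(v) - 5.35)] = (-(2.16*exp(v) + 0.64)*(3.5*exp(v) - 0.75) + 3.78*exp(2*v) - 1.62*exp(v) - 11.556)*exp(v)/(-1.75*exp(2*v) + 0.75*exp(v) + 5.35)^2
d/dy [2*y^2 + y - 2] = 4*y + 1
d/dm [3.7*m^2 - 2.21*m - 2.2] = 7.4*m - 2.21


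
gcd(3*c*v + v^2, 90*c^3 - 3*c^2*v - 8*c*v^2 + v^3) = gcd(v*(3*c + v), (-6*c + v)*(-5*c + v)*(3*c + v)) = 3*c + v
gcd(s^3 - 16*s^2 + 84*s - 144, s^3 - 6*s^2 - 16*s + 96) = s^2 - 10*s + 24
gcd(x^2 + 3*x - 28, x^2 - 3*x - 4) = x - 4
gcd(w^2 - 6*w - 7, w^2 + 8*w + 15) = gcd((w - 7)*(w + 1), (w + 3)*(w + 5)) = 1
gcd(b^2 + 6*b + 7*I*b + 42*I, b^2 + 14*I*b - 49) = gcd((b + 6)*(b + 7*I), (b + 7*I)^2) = b + 7*I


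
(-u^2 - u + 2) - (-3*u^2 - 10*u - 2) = 2*u^2 + 9*u + 4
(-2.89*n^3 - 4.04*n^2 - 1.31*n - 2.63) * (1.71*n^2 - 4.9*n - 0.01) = -4.9419*n^5 + 7.2526*n^4 + 17.5848*n^3 + 1.9621*n^2 + 12.9001*n + 0.0263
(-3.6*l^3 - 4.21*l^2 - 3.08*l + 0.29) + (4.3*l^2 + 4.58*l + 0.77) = -3.6*l^3 + 0.0899999999999999*l^2 + 1.5*l + 1.06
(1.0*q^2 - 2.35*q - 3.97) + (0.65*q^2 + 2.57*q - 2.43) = 1.65*q^2 + 0.22*q - 6.4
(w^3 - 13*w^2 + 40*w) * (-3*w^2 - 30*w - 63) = -3*w^5 + 9*w^4 + 207*w^3 - 381*w^2 - 2520*w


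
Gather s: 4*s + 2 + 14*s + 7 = 18*s + 9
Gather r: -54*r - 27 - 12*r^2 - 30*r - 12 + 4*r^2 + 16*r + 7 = -8*r^2 - 68*r - 32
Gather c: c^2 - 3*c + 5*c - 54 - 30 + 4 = c^2 + 2*c - 80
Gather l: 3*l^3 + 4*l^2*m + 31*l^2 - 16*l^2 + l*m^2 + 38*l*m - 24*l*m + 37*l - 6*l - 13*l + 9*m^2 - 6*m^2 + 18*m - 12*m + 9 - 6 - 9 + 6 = 3*l^3 + l^2*(4*m + 15) + l*(m^2 + 14*m + 18) + 3*m^2 + 6*m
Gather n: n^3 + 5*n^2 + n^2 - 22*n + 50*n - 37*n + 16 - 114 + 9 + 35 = n^3 + 6*n^2 - 9*n - 54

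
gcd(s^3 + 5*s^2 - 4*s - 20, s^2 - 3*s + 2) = s - 2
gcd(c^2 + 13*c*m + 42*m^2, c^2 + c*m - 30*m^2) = c + 6*m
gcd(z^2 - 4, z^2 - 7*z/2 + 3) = z - 2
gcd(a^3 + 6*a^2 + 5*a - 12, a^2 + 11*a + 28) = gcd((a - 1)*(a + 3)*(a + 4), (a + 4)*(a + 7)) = a + 4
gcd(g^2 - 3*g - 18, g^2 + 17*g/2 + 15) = 1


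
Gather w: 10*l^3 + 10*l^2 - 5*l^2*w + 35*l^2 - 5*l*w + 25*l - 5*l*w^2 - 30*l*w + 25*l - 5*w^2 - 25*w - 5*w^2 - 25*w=10*l^3 + 45*l^2 + 50*l + w^2*(-5*l - 10) + w*(-5*l^2 - 35*l - 50)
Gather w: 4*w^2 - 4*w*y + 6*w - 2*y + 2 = 4*w^2 + w*(6 - 4*y) - 2*y + 2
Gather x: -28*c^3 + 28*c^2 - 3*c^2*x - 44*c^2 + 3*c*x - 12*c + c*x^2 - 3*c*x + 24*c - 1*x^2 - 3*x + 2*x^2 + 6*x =-28*c^3 - 16*c^2 + 12*c + x^2*(c + 1) + x*(3 - 3*c^2)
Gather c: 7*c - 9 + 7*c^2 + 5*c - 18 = 7*c^2 + 12*c - 27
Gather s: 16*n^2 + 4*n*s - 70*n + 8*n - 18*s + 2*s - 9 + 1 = 16*n^2 - 62*n + s*(4*n - 16) - 8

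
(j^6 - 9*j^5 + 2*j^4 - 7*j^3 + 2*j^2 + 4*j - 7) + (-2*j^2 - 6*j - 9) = j^6 - 9*j^5 + 2*j^4 - 7*j^3 - 2*j - 16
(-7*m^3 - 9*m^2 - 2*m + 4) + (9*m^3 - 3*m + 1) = 2*m^3 - 9*m^2 - 5*m + 5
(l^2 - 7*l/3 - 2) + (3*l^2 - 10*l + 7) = 4*l^2 - 37*l/3 + 5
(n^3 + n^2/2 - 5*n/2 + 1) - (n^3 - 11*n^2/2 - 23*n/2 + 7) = 6*n^2 + 9*n - 6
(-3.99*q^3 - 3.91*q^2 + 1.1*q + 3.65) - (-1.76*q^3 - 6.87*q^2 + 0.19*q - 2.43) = -2.23*q^3 + 2.96*q^2 + 0.91*q + 6.08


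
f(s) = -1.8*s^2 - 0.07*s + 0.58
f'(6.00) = -21.67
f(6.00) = -64.64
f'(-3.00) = 10.73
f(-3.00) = -15.41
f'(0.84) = -3.09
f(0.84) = -0.75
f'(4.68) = -16.92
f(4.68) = -39.17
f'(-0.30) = 1.01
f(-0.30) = 0.44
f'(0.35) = -1.33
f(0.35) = 0.34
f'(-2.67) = 9.54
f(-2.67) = -12.07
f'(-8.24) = 29.59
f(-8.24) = -121.06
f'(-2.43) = 8.68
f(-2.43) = -9.88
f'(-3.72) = 13.32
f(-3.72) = -24.07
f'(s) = -3.6*s - 0.07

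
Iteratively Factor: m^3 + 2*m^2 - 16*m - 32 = (m + 2)*(m^2 - 16) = (m - 4)*(m + 2)*(m + 4)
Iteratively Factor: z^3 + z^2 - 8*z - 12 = (z + 2)*(z^2 - z - 6) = (z + 2)^2*(z - 3)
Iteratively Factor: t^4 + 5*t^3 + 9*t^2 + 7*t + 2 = (t + 1)*(t^3 + 4*t^2 + 5*t + 2) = (t + 1)*(t + 2)*(t^2 + 2*t + 1) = (t + 1)^2*(t + 2)*(t + 1)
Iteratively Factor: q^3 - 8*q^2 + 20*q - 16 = (q - 2)*(q^2 - 6*q + 8) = (q - 2)^2*(q - 4)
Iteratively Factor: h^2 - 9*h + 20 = (h - 5)*(h - 4)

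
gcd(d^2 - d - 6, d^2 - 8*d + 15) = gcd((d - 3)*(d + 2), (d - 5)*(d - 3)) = d - 3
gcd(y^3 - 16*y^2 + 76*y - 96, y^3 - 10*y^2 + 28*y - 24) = y^2 - 8*y + 12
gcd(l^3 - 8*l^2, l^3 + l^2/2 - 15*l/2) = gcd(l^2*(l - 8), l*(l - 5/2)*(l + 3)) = l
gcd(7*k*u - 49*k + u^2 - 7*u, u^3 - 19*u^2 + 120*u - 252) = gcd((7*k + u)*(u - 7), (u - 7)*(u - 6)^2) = u - 7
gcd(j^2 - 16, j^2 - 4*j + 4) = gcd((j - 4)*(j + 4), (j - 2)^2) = 1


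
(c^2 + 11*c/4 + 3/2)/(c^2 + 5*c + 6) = (c + 3/4)/(c + 3)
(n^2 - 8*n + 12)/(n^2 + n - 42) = (n - 2)/(n + 7)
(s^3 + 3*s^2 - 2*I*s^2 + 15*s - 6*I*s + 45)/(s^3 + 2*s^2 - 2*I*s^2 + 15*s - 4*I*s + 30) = (s + 3)/(s + 2)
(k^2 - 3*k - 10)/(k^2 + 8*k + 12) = (k - 5)/(k + 6)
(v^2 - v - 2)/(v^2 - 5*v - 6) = (v - 2)/(v - 6)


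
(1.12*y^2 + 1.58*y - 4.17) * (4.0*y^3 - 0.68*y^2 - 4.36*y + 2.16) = 4.48*y^5 + 5.5584*y^4 - 22.6376*y^3 - 1.634*y^2 + 21.594*y - 9.0072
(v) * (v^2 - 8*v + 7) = v^3 - 8*v^2 + 7*v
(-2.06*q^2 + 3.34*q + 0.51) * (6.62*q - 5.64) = -13.6372*q^3 + 33.7292*q^2 - 15.4614*q - 2.8764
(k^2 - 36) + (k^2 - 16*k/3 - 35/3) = 2*k^2 - 16*k/3 - 143/3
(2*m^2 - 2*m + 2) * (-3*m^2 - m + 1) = -6*m^4 + 4*m^3 - 2*m^2 - 4*m + 2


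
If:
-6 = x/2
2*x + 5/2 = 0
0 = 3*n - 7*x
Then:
No Solution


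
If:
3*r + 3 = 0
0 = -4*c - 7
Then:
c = -7/4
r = -1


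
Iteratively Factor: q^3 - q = (q)*(q^2 - 1) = q*(q + 1)*(q - 1)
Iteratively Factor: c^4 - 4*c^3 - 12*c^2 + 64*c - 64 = (c - 2)*(c^3 - 2*c^2 - 16*c + 32) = (c - 4)*(c - 2)*(c^2 + 2*c - 8) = (c - 4)*(c - 2)^2*(c + 4)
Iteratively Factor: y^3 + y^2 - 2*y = (y - 1)*(y^2 + 2*y) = y*(y - 1)*(y + 2)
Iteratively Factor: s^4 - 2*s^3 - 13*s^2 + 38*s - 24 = (s - 2)*(s^3 - 13*s + 12) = (s - 2)*(s - 1)*(s^2 + s - 12) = (s - 3)*(s - 2)*(s - 1)*(s + 4)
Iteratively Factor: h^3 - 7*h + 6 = (h + 3)*(h^2 - 3*h + 2) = (h - 1)*(h + 3)*(h - 2)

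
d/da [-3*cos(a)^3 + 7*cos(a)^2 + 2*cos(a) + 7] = (9*cos(a)^2 - 14*cos(a) - 2)*sin(a)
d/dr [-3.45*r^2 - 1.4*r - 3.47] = -6.9*r - 1.4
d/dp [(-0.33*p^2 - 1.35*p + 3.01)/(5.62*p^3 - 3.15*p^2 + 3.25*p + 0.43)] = (1.8546*p^4 + 15.174*p^3 - 56.0736*p^2 + 18.6792*p - 10.363)/(31.5844*p^6 - 35.406*p^5 + 46.4525*p^4 - 15.6418*p^3 + 7.8535*p^2 + 2.795*p + 0.1849)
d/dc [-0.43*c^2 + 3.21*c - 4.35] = 3.21 - 0.86*c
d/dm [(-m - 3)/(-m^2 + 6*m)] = (-m^2 - 6*m + 18)/(m^2*(m^2 - 12*m + 36))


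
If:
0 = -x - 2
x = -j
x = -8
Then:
No Solution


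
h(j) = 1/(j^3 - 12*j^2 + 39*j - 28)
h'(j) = (-3*j^2 + 24*j - 39)/(j^3 - 12*j^2 + 39*j - 28)^2 = 3*(-j^2 + 8*j - 13)/(j^3 - 12*j^2 + 39*j - 28)^2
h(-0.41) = -0.02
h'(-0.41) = -0.02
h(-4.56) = -0.00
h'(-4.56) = -0.00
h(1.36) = 0.19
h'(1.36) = -0.41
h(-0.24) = -0.03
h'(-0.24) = -0.03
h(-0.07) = -0.03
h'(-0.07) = -0.04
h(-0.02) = -0.03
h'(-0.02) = -0.05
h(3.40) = 0.19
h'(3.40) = 0.29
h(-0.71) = -0.02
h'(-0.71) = -0.01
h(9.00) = 0.01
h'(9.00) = -0.01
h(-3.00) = 0.00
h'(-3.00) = 0.00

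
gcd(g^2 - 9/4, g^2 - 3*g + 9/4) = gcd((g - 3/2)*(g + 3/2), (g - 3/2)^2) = g - 3/2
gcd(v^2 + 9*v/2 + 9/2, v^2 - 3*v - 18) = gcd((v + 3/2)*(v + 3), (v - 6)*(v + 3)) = v + 3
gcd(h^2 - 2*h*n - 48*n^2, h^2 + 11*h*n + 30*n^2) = h + 6*n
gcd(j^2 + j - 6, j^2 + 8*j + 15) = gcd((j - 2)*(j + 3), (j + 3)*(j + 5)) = j + 3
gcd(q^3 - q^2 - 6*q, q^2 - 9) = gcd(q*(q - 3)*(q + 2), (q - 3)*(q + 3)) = q - 3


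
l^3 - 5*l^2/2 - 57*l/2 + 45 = (l - 6)*(l - 3/2)*(l + 5)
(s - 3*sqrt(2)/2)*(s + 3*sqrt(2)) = s^2 + 3*sqrt(2)*s/2 - 9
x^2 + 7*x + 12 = (x + 3)*(x + 4)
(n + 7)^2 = n^2 + 14*n + 49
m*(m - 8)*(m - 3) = m^3 - 11*m^2 + 24*m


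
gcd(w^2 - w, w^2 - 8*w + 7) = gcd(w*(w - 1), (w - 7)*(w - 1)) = w - 1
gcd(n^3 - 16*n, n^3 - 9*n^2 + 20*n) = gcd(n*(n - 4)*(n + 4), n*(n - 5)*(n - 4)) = n^2 - 4*n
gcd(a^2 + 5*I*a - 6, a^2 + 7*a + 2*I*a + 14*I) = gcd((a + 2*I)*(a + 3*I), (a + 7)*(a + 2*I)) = a + 2*I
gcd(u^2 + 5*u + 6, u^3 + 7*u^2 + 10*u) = u + 2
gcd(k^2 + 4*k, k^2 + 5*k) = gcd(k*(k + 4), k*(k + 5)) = k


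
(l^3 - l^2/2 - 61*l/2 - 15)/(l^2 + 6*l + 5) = (l^2 - 11*l/2 - 3)/(l + 1)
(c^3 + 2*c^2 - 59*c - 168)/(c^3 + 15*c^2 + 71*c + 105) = (c - 8)/(c + 5)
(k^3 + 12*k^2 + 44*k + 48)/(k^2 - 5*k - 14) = (k^2 + 10*k + 24)/(k - 7)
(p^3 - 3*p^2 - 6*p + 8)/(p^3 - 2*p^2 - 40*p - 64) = (p^2 - 5*p + 4)/(p^2 - 4*p - 32)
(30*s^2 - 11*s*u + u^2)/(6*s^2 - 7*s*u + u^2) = (5*s - u)/(s - u)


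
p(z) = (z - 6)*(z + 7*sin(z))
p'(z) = z + (z - 6)*(7*cos(z) + 1) + 7*sin(z)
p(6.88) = 9.52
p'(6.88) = 16.79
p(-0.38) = 18.99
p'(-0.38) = -50.83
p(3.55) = -1.89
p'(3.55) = 14.06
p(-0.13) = 6.36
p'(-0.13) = -49.72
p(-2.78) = 46.15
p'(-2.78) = 43.45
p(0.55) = -22.94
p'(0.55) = -33.76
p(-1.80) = 67.21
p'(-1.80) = -4.01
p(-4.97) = -19.74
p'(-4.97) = -28.73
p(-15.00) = 410.59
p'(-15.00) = 71.12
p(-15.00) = 410.59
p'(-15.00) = 71.12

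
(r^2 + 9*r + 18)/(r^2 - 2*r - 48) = (r + 3)/(r - 8)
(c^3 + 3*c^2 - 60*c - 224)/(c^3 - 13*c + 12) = (c^2 - c - 56)/(c^2 - 4*c + 3)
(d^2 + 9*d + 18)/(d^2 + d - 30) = (d + 3)/(d - 5)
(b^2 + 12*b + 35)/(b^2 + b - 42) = (b + 5)/(b - 6)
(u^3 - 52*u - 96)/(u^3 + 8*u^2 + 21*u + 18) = (u^2 - 2*u - 48)/(u^2 + 6*u + 9)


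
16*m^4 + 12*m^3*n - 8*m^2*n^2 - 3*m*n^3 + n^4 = (-4*m + n)*(-2*m + n)*(m + n)*(2*m + n)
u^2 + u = u*(u + 1)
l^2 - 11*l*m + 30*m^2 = (l - 6*m)*(l - 5*m)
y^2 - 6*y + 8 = (y - 4)*(y - 2)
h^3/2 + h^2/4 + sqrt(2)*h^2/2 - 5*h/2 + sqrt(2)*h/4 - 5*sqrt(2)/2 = (h/2 + sqrt(2)/2)*(h - 2)*(h + 5/2)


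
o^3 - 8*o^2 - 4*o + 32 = (o - 8)*(o - 2)*(o + 2)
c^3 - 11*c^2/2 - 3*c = c*(c - 6)*(c + 1/2)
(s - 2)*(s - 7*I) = s^2 - 2*s - 7*I*s + 14*I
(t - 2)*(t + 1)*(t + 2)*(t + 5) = t^4 + 6*t^3 + t^2 - 24*t - 20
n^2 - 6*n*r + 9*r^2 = (n - 3*r)^2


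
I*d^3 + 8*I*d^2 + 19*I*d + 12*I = (d + 3)*(d + 4)*(I*d + I)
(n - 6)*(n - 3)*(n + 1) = n^3 - 8*n^2 + 9*n + 18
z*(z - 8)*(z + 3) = z^3 - 5*z^2 - 24*z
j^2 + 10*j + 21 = (j + 3)*(j + 7)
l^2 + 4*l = l*(l + 4)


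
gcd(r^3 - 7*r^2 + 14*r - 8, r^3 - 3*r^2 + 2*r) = r^2 - 3*r + 2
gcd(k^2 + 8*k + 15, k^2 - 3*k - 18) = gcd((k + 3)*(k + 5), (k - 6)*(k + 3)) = k + 3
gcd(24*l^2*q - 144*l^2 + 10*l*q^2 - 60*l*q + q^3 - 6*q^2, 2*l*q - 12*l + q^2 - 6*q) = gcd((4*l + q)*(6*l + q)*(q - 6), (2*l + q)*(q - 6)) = q - 6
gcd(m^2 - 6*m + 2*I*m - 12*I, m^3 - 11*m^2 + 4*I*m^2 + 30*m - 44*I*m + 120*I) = m - 6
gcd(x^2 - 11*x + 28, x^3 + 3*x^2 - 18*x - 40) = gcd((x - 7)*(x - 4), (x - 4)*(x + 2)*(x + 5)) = x - 4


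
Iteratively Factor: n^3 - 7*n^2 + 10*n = (n - 2)*(n^2 - 5*n) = n*(n - 2)*(n - 5)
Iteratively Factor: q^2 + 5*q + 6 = (q + 3)*(q + 2)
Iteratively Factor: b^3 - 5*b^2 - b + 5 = (b + 1)*(b^2 - 6*b + 5) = (b - 5)*(b + 1)*(b - 1)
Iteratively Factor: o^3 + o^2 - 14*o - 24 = (o + 2)*(o^2 - o - 12) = (o + 2)*(o + 3)*(o - 4)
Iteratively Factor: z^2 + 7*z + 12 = (z + 3)*(z + 4)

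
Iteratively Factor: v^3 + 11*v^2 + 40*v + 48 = (v + 4)*(v^2 + 7*v + 12) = (v + 4)^2*(v + 3)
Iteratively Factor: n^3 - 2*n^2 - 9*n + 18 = (n - 3)*(n^2 + n - 6) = (n - 3)*(n - 2)*(n + 3)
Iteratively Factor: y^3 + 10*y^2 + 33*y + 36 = (y + 3)*(y^2 + 7*y + 12) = (y + 3)^2*(y + 4)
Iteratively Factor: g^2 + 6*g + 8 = (g + 4)*(g + 2)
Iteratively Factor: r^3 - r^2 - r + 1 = (r - 1)*(r^2 - 1) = (r - 1)*(r + 1)*(r - 1)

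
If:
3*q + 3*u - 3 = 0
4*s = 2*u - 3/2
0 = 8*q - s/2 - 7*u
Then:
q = 113/244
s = -13/122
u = 131/244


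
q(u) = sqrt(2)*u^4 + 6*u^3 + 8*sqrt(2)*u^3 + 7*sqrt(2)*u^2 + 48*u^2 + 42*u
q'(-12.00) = -3643.11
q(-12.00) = 7240.57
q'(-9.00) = -916.81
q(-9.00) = 968.82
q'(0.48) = 110.18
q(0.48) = 35.49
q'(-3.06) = 11.93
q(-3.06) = 41.54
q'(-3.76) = 40.22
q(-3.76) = 22.95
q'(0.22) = 70.05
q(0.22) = 12.23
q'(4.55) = 2177.05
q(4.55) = 3626.78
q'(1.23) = 273.54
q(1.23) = 174.71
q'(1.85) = 469.81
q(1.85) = 402.05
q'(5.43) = 3107.95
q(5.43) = 5936.66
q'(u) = 4*sqrt(2)*u^3 + 18*u^2 + 24*sqrt(2)*u^2 + 14*sqrt(2)*u + 96*u + 42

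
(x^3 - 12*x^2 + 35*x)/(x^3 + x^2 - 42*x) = (x^2 - 12*x + 35)/(x^2 + x - 42)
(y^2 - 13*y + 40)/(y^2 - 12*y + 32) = (y - 5)/(y - 4)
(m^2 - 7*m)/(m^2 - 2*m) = (m - 7)/(m - 2)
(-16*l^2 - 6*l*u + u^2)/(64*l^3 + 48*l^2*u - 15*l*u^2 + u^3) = (2*l + u)/(-8*l^2 - 7*l*u + u^2)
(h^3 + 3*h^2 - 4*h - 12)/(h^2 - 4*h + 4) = (h^2 + 5*h + 6)/(h - 2)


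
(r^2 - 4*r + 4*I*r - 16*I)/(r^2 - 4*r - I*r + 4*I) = (r + 4*I)/(r - I)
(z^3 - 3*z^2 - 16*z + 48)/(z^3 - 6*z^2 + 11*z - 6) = (z^2 - 16)/(z^2 - 3*z + 2)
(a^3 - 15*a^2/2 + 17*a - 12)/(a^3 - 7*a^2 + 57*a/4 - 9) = 2*(a - 2)/(2*a - 3)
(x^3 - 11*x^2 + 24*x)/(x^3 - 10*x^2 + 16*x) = (x - 3)/(x - 2)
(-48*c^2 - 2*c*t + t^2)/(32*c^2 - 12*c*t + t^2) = (6*c + t)/(-4*c + t)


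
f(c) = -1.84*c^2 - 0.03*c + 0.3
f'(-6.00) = 22.05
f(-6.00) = -65.76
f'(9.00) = -33.15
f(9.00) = -149.01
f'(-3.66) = 13.44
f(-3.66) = -24.24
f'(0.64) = -2.39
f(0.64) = -0.47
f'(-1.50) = 5.49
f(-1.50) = -3.80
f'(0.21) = -0.80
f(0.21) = 0.21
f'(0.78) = -2.90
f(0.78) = -0.84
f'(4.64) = -17.11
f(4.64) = -39.45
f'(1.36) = -5.03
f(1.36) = -3.14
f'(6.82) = -25.13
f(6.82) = -85.49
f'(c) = -3.68*c - 0.03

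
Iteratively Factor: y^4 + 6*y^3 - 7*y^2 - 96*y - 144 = (y - 4)*(y^3 + 10*y^2 + 33*y + 36) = (y - 4)*(y + 3)*(y^2 + 7*y + 12) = (y - 4)*(y + 3)*(y + 4)*(y + 3)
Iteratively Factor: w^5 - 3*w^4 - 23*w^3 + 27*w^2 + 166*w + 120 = (w + 3)*(w^4 - 6*w^3 - 5*w^2 + 42*w + 40) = (w - 4)*(w + 3)*(w^3 - 2*w^2 - 13*w - 10) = (w - 4)*(w + 2)*(w + 3)*(w^2 - 4*w - 5) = (w - 4)*(w + 1)*(w + 2)*(w + 3)*(w - 5)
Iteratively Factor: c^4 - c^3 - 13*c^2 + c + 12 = (c - 4)*(c^3 + 3*c^2 - c - 3) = (c - 4)*(c + 3)*(c^2 - 1) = (c - 4)*(c + 1)*(c + 3)*(c - 1)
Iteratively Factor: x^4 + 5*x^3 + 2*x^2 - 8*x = (x + 2)*(x^3 + 3*x^2 - 4*x) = (x + 2)*(x + 4)*(x^2 - x) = (x - 1)*(x + 2)*(x + 4)*(x)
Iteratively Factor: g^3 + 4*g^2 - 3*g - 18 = (g + 3)*(g^2 + g - 6) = (g + 3)^2*(g - 2)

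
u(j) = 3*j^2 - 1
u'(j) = 6*j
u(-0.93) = 1.59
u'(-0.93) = -5.58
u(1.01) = 2.06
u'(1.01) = 6.06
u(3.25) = 30.69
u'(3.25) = 19.50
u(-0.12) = -0.96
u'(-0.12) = -0.72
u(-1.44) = 5.22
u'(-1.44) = -8.64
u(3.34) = 32.47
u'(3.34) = 20.04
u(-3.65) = 38.97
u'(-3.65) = -21.90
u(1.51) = 5.84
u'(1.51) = 9.06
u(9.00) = 242.00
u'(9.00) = 54.00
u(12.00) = 431.00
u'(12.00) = 72.00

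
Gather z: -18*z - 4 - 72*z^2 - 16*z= -72*z^2 - 34*z - 4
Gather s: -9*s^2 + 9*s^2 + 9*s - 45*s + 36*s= 0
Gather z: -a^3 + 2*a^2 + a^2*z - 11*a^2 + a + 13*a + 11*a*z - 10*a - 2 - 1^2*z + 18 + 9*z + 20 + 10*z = -a^3 - 9*a^2 + 4*a + z*(a^2 + 11*a + 18) + 36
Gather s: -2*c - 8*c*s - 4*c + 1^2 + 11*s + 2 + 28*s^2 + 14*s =-6*c + 28*s^2 + s*(25 - 8*c) + 3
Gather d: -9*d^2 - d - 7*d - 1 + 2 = -9*d^2 - 8*d + 1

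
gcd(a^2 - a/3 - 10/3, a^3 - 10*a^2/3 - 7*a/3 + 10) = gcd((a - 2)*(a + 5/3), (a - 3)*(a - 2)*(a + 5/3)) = a^2 - a/3 - 10/3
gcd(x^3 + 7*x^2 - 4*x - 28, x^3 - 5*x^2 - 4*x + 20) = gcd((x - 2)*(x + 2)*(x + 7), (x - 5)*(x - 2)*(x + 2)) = x^2 - 4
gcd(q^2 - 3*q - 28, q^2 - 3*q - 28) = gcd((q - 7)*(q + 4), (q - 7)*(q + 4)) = q^2 - 3*q - 28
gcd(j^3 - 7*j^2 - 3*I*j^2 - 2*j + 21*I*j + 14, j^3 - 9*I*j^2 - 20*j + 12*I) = j^2 - 3*I*j - 2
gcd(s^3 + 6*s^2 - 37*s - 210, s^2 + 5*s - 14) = s + 7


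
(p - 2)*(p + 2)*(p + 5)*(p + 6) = p^4 + 11*p^3 + 26*p^2 - 44*p - 120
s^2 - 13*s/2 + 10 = (s - 4)*(s - 5/2)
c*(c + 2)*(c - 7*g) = c^3 - 7*c^2*g + 2*c^2 - 14*c*g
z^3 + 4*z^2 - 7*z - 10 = (z - 2)*(z + 1)*(z + 5)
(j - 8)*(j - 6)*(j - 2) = j^3 - 16*j^2 + 76*j - 96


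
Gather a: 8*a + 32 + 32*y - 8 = 8*a + 32*y + 24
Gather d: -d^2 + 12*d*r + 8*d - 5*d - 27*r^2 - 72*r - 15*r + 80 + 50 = -d^2 + d*(12*r + 3) - 27*r^2 - 87*r + 130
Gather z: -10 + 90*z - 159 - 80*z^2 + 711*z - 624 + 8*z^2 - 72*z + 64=-72*z^2 + 729*z - 729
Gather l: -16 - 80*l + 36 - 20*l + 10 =30 - 100*l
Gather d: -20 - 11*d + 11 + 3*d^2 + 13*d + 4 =3*d^2 + 2*d - 5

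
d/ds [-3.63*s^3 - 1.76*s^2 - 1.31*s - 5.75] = -10.89*s^2 - 3.52*s - 1.31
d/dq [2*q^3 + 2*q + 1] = 6*q^2 + 2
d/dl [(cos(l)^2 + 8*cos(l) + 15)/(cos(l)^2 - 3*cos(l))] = (11*sin(l) - 45*sin(l)/cos(l)^2 + 30*tan(l))/(cos(l) - 3)^2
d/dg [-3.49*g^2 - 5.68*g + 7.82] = -6.98*g - 5.68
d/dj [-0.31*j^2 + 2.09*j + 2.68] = 2.09 - 0.62*j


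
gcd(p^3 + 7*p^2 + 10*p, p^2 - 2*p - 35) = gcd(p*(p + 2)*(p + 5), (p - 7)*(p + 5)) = p + 5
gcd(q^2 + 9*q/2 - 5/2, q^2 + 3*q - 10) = q + 5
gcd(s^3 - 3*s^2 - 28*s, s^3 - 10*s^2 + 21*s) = s^2 - 7*s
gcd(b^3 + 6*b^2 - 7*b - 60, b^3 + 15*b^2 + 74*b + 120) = b^2 + 9*b + 20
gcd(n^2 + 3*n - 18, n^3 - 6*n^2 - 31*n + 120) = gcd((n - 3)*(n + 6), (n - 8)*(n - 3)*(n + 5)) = n - 3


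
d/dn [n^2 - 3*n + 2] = 2*n - 3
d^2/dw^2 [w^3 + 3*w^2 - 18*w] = 6*w + 6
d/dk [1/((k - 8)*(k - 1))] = (9 - 2*k)/(k^4 - 18*k^3 + 97*k^2 - 144*k + 64)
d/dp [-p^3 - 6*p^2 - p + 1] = -3*p^2 - 12*p - 1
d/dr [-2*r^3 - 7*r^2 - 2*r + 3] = -6*r^2 - 14*r - 2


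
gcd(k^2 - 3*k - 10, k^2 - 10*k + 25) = k - 5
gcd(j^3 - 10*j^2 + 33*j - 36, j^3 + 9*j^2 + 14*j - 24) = 1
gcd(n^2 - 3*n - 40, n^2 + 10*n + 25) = n + 5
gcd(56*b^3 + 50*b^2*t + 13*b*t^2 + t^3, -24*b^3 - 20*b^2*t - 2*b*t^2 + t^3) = 2*b + t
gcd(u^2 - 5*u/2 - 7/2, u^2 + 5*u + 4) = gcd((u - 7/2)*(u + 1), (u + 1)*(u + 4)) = u + 1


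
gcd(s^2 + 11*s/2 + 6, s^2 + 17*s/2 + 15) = 1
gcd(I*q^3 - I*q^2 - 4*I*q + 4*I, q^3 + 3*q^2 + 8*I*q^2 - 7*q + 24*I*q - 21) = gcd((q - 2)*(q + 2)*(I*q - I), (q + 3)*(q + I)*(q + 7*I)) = 1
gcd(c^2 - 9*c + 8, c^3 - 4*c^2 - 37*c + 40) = c^2 - 9*c + 8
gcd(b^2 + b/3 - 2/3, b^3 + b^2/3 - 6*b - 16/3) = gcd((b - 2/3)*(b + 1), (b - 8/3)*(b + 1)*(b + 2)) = b + 1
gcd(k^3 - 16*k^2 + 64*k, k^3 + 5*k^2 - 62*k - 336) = k - 8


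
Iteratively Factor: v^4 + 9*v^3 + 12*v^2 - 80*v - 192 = (v + 4)*(v^3 + 5*v^2 - 8*v - 48) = (v + 4)^2*(v^2 + v - 12) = (v - 3)*(v + 4)^2*(v + 4)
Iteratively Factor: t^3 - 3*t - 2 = (t + 1)*(t^2 - t - 2) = (t - 2)*(t + 1)*(t + 1)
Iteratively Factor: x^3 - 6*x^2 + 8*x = (x)*(x^2 - 6*x + 8) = x*(x - 2)*(x - 4)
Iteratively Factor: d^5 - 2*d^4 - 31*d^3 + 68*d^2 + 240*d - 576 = (d - 3)*(d^4 + d^3 - 28*d^2 - 16*d + 192) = (d - 3)^2*(d^3 + 4*d^2 - 16*d - 64) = (d - 4)*(d - 3)^2*(d^2 + 8*d + 16) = (d - 4)*(d - 3)^2*(d + 4)*(d + 4)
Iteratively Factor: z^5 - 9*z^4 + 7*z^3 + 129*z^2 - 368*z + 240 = (z - 1)*(z^4 - 8*z^3 - z^2 + 128*z - 240) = (z - 1)*(z + 4)*(z^3 - 12*z^2 + 47*z - 60) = (z - 3)*(z - 1)*(z + 4)*(z^2 - 9*z + 20) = (z - 5)*(z - 3)*(z - 1)*(z + 4)*(z - 4)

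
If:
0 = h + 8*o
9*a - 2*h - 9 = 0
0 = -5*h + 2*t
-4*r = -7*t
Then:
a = 4*t/45 + 1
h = 2*t/5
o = -t/20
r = 7*t/4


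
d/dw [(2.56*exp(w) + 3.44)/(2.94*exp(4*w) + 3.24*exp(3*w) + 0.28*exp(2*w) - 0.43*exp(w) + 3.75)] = (-22.5792*exp(4*w) - 57.0432*exp(3*w) - 34.1536*exp(2*w) - 1.9264*exp(w) + 11.0792)*exp(w)/(8.6436*exp(8*w) + 19.0512*exp(7*w) + 12.144*exp(6*w) - 0.714*exp(5*w) + 19.342*exp(4*w) + 24.0592*exp(3*w) + 2.2849*exp(2*w) - 3.225*exp(w) + 14.0625)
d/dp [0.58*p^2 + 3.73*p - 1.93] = 1.16*p + 3.73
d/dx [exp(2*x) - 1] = 2*exp(2*x)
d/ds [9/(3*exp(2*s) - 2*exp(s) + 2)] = (18 - 54*exp(s))*exp(s)/(3*exp(2*s) - 2*exp(s) + 2)^2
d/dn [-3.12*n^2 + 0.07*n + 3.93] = 0.07 - 6.24*n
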